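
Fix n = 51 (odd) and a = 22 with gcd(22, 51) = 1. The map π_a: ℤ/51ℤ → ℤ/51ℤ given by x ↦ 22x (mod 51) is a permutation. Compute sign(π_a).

Orbit of 37 under x↦22x: [37, 49, 7, 1, 22, 25, 40]… (length divides ord_51(22)).
π_22 has 6 disjoint cycles with lengths [16, 16, 16, 1, 1, 1] on {0,…,50}.
With 6 cycles on 51 points, sign = (−1)^{51−6} = -1.
Via Zolotarev, sign(π_{22}) = (22|51) = -1.

-1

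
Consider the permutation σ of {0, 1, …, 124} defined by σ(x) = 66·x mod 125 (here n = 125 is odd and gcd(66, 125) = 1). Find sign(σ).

+1

Start at x=56: 56 → 71 → 61 → 26 → 91 → 6 → 21 → … (one orbit).
Decompose π into cycles: lengths [25, 25, 25, 25, 5, 5, 5, 5, 1, 1, 1, 1, 1] (13 cycles, including the fixed point 0).
With 13 cycles on 125 points, sign = (−1)^{125−13} = +1.
Zolotarev: (66|125) = +1, matching the cycle-count sign.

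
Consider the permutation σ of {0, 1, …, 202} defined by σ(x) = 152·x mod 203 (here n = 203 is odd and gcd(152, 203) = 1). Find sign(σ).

Trace 170: π^k(170) = [170, 59, 36, 194, 53, 139, 16] for k=0..6.
Decompose π into cycles: lengths [42, 42, 42, 42, 7, 7, 7, 7, 6, 1] (10 cycles, including the fixed point 0).
With 10 cycles on 203 points, sign = (−1)^{203−10} = -1.

-1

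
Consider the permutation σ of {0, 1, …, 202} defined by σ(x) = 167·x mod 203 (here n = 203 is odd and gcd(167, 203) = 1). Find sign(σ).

Orbit of 167 under x↦167x: [167, 78, 34, 197, 13, 141, 202]… (length divides ord_203(167)).
π_167 has 18 disjoint cycles with lengths [14, 14, 14, 14, 14, 14, 14, 14, 14, 14, 14, 14, 14, 14, 2, 2, 2, 1] on {0,…,202}.
With 18 cycles on 203 points, sign = (−1)^{203−18} = -1.
Zolotarev: (167|203) = -1, matching the cycle-count sign.

-1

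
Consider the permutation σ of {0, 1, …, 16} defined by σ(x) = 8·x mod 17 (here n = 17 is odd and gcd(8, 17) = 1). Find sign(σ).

Orbit of 8 under x↦8x: [8, 13, 2, 16, 9, 4, 15]… (length divides ord_17(8)).
3 cycles of lengths [8, 8, 1].
n − c = 17 − 3 = 14; sign = (−1)^14 = +1.
Via Zolotarev, sign(π_{8}) = (8|17) = +1.

+1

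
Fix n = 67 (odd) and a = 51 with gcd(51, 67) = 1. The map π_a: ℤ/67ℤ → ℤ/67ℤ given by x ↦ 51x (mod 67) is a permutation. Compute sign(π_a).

-1

Trace 52: π^k(52) = [52, 39, 46, 1, 51, 55, 58] for k=0..6.
Cycle type of π: 66 + 1; total 2 cycles.
Σ(ℓ_i−1) = 67−2 = 65; sign = (−1)^65 = -1.
The Jacobi symbol (51|67) = -1 (Zolotarev) agrees.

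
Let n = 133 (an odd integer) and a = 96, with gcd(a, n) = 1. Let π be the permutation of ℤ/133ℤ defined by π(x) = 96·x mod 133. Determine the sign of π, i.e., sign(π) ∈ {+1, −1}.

Trace 1: π^k(1) = [1, 96, 39, 20, 58, 115] for k=0..5.
Decompose π into cycles: lengths [6, 6, 6, 6, 6, 6, 6, 6, 6, 6, 6, 6, 6, 6, 6, 6, 6, 6, 6, 1, 1, 1, 1, 1, 1, 1, 1, 1, 1, 1, 1, 1, 1, 1, 1, 1, 1, 1] (38 cycles, including the fixed point 0).
Σ(ℓ_i−1) = 133−38 = 95; sign = (−1)^95 = -1.
The Jacobi symbol (96|133) = -1 (Zolotarev) agrees.

-1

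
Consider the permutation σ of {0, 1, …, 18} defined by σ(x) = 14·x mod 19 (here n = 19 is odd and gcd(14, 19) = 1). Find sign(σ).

-1

Start at x=11: 11 → 2 → 9 → 12 → 16 → 15 → 1 → … (one orbit).
π_14 has 2 disjoint cycles with lengths [18, 1] on {0,…,18}.
sign(π) = (−1)^{n − #cycles} = (−1)^{19−2} = (−1)^17 = -1.
Via Zolotarev, sign(π_{14}) = (14|19) = -1.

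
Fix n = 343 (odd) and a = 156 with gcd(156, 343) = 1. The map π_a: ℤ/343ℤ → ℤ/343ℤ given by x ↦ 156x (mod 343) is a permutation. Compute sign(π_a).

Start at x=32: 32 → 190 → 142 → 200 → 330 → 30 → 221 → … (one orbit).
π_156 has 7 disjoint cycles with lengths [147, 147, 21, 21, 3, 3, 1] on {0,…,342}.
7 cycles on 343: each ℓ→(−1)^(ℓ−1), product (−1)^336 = +1.

+1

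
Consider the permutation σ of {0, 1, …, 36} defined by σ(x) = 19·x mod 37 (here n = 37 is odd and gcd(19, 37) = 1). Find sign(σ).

-1

Start at x=35: 35 → 36 → 18 → 9 → 23 → 30 → 15 → … (one orbit).
The orbit structure of x ↦ 19x mod 37: 2 orbits of sizes [36, 1].
With 2 cycles on 37 points, sign = (−1)^{37−2} = -1.
Zolotarev: (19|37) = -1, matching the cycle-count sign.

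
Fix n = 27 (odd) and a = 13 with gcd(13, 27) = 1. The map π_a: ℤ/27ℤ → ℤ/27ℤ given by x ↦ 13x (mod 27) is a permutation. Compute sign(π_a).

+1

Trace 22: π^k(22) = [22, 16, 19, 4, 25, 1, 13] for k=0..6.
π_13 has 7 disjoint cycles with lengths [9, 9, 3, 3, 1, 1, 1] on {0,…,26}.
With 7 cycles on 27 points, sign = (−1)^{27−7} = +1.
(13|27)_J = +1 (Zolotarev's lemma cross-check).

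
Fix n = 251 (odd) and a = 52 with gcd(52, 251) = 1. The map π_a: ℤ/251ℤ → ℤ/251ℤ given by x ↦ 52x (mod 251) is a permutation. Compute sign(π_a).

+1

Trace 7: π^k(7) = [7, 113, 103, 85, 153, 175, 64] for k=0..6.
π_52 has 3 disjoint cycles with lengths [125, 125, 1] on {0,…,250}.
3 cycles on 251: each ℓ→(−1)^(ℓ−1), product (−1)^248 = +1.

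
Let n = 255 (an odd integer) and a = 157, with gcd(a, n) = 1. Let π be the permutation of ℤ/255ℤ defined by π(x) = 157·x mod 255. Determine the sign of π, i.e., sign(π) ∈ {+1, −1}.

-1

Trace 1: π^k(1) = [1, 157, 169, 13] for k=0..3.
The orbit structure of x ↦ 157x mod 255: 66 orbits of sizes [4, 4, 4, 4, 4, 4, 4, 4, 4, 4, 4, 4, 4, 4, 4, 4, 4, 4, 4, 4, 4, 4, 4, 4, 4, 4, 4, 4, 4, 4, 4, 4, 4, 4, 4, 4, 4, 4, 4, 4, 4, 4, 4, 4, 4, 4, 4, 4, 4, 4, 4, 4, 4, 4, 4, 4, 4, 4, 4, 4, 4, 4, 4, 1, 1, 1].
With 66 cycles on 255 points, sign = (−1)^{255−66} = -1.
Zolotarev: (157|255) = -1, matching the cycle-count sign.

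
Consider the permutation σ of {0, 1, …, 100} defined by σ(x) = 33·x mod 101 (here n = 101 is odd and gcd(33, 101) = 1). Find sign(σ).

+1

Start at x=64: 64 → 92 → 6 → 97 → 70 → 88 → 76 → … (one orbit).
Cycle type of π: 50×2 + 1; total 3 cycles.
n − c = 101 − 3 = 98; sign = (−1)^98 = +1.
Zolotarev: (33|101) = +1, matching the cycle-count sign.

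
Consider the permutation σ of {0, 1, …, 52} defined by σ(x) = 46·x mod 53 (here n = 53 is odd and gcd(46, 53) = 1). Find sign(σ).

Orbit of 36 under x↦46x: [36, 13, 15, 1, 46, 49, 28]… (length divides ord_53(46)).
Cycle lengths of π_46 on ℤ/53ℤ: [13, 13, 13, 13, 1]; 5 cycles in total.
n − c = 53 − 5 = 48; sign = (−1)^48 = +1.

+1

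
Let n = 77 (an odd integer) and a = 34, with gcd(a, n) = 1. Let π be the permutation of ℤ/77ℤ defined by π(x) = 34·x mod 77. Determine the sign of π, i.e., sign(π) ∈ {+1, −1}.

Start at x=34: 34 → 1 → 34 (one orbit).
π_34 has 44 disjoint cycles with lengths [2, 2, 2, 2, 2, 2, 2, 2, 2, 2, 2, 2, 2, 2, 2, 2, 2, 2, 2, 2, 2, 2, 2, 2, 2, 2, 2, 2, 2, 2, 2, 2, 2, 1, 1, 1, 1, 1, 1, 1, 1, 1, 1, 1] on {0,…,76}.
sign(π) = (−1)^{n − #cycles} = (−1)^{77−44} = (−1)^33 = -1.
The Jacobi symbol (34|77) = -1 (Zolotarev) agrees.

-1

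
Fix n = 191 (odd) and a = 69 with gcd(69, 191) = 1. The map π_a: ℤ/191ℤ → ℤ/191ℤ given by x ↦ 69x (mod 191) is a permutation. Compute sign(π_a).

+1

Trace 107: π^k(107) = [107, 125, 30, 160, 153, 52, 150] for k=0..6.
The orbit structure of x ↦ 69x mod 191: 11 orbits of sizes [19, 19, 19, 19, 19, 19, 19, 19, 19, 19, 1].
With 11 cycles on 191 points, sign = (−1)^{191−11} = +1.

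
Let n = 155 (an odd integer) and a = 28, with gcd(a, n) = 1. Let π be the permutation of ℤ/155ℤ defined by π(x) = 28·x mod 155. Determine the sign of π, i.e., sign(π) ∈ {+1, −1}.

-1

Trace 113: π^k(113) = [113, 64, 87, 111, 8, 69, 72] for k=0..6.
The orbit structure of x ↦ 28x mod 155: 6 orbits of sizes [60, 60, 15, 15, 4, 1].
Σ(ℓ_i−1) = 155−6 = 149; sign = (−1)^149 = -1.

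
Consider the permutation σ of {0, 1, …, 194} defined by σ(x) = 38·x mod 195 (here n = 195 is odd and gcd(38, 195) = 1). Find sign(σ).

Orbit of 38 under x↦38x: [38, 79, 77, 1]… (length divides ord_195(38)).
59 cycles of lengths [4, 4, 4, 4, 4, 4, 4, 4, 4, 4, 4, 4, 4, 4, 4, 4, 4, 4, 4, 4, 4, 4, 4, 4, 4, 4, 4, 4, 4, 4, 4, 4, 4, 4, 4, 4, 4, 4, 4, 2, 2, 2, 2, 2, 2, 2, 2, 2, 2, 2, 2, 2, 2, 2, 2, 2, 2, 2, 1].
Σ(ℓ_i−1) = 195−59 = 136; sign = (−1)^136 = +1.
Check: (38/195) = +1 by Zolotarev.

+1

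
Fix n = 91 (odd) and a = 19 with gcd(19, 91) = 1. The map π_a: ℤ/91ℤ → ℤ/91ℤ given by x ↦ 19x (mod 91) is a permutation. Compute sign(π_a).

Start at x=64: 64 → 33 → 81 → 83 → 30 → 24 → 1 → … (one orbit).
π_19 has 9 disjoint cycles with lengths [12, 12, 12, 12, 12, 12, 12, 6, 1] on {0,…,90}.
Σ(ℓ_i−1) = 91−9 = 82; sign = (−1)^82 = +1.
(19|91)_J = +1 (Zolotarev's lemma cross-check).

+1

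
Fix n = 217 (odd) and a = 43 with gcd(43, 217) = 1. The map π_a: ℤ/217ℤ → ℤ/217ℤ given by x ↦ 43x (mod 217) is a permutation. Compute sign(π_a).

-1

Start at x=162: 162 → 22 → 78 → 99 → 134 → 120 → 169 → … (one orbit).
Cycle lengths of π_43 on ℤ/217ℤ: [30, 30, 30, 30, 30, 30, 30, 1, 1, 1, 1, 1, 1, 1]; 14 cycles in total.
n − c = 217 − 14 = 203; sign = (−1)^203 = -1.
Via Zolotarev, sign(π_{43}) = (43|217) = -1.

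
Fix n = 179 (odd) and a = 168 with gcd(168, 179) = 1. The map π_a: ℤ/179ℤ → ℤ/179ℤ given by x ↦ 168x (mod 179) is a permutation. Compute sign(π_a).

+1

Orbit of 87 under x↦168x: [87, 117, 145, 16, 3, 146, 5]… (length divides ord_179(168)).
Decompose π into cycles: lengths [89, 89, 1] (3 cycles, including the fixed point 0).
With 3 cycles on 179 points, sign = (−1)^{179−3} = +1.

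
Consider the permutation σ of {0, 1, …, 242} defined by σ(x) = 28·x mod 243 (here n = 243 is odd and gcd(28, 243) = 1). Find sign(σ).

Orbit of 109 under x↦28x: [109, 136, 163, 190, 217, 1, 28]… (length divides ord_243(28)).
Cycle type of π: 9×18 + 3×18 + 1×27; total 63 cycles.
243 − 63 = 180 transpositions; sign(π) = (−1)^180 = +1.
Check: (28/243) = +1 by Zolotarev.

+1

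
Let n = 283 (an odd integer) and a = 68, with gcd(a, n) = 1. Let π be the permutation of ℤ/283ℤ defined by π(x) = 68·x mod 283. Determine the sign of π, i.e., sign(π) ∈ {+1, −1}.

Start at x=50: 50 → 4 → 272 → 101 → 76 → 74 → 221 → … (one orbit).
π_68 has 2 disjoint cycles with lengths [282, 1] on {0,…,282}.
n − c = 283 − 2 = 281; sign = (−1)^281 = -1.

-1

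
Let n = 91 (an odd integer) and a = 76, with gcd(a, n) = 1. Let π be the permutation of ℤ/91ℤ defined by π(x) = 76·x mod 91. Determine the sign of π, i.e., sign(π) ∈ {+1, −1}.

Start at x=6: 6 → 1 → 76 → 43 → 83 → 29 → 20 → … (one orbit).
Decompose π into cycles: lengths [12, 12, 12, 12, 12, 12, 12, 2, 2, 2, 1] (11 cycles, including the fixed point 0).
11 cycles on 91: each ℓ→(−1)^(ℓ−1), product (−1)^80 = +1.
Zolotarev: (76|91) = +1, matching the cycle-count sign.

+1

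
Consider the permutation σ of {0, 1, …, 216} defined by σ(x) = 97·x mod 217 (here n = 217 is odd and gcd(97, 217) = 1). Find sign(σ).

Start at x=97: 97 → 78 → 188 → 8 → 125 → 190 → 202 → … (one orbit).
28 cycles of lengths [10, 10, 10, 10, 10, 10, 10, 10, 10, 10, 10, 10, 10, 10, 10, 10, 10, 10, 5, 5, 5, 5, 5, 5, 2, 2, 2, 1].
28 cycles on 217: each ℓ→(−1)^(ℓ−1), product (−1)^189 = -1.
(97|217)_J = -1 (Zolotarev's lemma cross-check).

-1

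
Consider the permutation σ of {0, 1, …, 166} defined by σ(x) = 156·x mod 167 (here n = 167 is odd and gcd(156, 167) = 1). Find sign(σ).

Trace 152: π^k(152) = [152, 165, 22, 92, 157, 110, 126] for k=0..6.
π_156 has 2 disjoint cycles with lengths [166, 1] on {0,…,166}.
167 − 2 = 165 transpositions; sign(π) = (−1)^165 = -1.
Via Zolotarev, sign(π_{156}) = (156|167) = -1.

-1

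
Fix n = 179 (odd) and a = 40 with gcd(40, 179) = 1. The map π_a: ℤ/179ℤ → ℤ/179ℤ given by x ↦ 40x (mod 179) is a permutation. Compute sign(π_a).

Trace 3: π^k(3) = [3, 120, 146, 112, 5, 21, 124] for k=0..6.
2 cycles of lengths [178, 1].
Σ(ℓ_i−1) = 179−2 = 177; sign = (−1)^177 = -1.
Via Zolotarev, sign(π_{40}) = (40|179) = -1.

-1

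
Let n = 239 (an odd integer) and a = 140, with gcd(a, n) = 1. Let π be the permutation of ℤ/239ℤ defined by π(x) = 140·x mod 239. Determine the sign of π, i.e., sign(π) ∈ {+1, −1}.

-1

Trace 72: π^k(72) = [72, 42, 144, 84, 49, 168, 98] for k=0..6.
Cycle lengths of π_140 on ℤ/239ℤ: [238, 1]; 2 cycles in total.
sign(π) = (−1)^{n − #cycles} = (−1)^{239−2} = (−1)^237 = -1.
(140|239)_J = -1 (Zolotarev's lemma cross-check).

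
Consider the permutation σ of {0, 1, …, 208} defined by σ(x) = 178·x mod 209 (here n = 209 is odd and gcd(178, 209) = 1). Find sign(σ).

Trace 191: π^k(191) = [191, 140, 49, 153, 64, 106, 58] for k=0..6.
Cycle type of π: 30×6 + 10 + 3×6 + 1; total 14 cycles.
Σ(ℓ_i−1) = 209−14 = 195; sign = (−1)^195 = -1.
The Jacobi symbol (178|209) = -1 (Zolotarev) agrees.

-1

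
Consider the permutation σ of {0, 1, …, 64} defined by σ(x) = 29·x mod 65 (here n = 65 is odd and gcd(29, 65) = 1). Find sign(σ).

Start at x=61: 61 → 14 → 16 → 9 → 1 → 29 → 61 (one orbit).
Cycle type of π: 6×8 + 3×4 + 2×2 + 1; total 15 cycles.
sign(π) = (−1)^{n − #cycles} = (−1)^{65−15} = (−1)^50 = +1.

+1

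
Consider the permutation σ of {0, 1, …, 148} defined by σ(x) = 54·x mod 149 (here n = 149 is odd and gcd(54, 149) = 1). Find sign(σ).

+1

Orbit of 145 under x↦54x: [145, 82, 107, 116, 6, 26, 63]… (length divides ord_149(54)).
The orbit structure of x ↦ 54x mod 149: 3 orbits of sizes [74, 74, 1].
3 cycles on 149: each ℓ→(−1)^(ℓ−1), product (−1)^146 = +1.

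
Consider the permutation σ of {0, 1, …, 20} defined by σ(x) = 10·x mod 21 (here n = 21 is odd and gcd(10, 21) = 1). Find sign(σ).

-1

Orbit of 4 under x↦10x: [4, 19, 1, 10, 16, 13]… (length divides ord_21(10)).
π_10 has 6 disjoint cycles with lengths [6, 6, 6, 1, 1, 1] on {0,…,20}.
Σ(ℓ_i−1) = 21−6 = 15; sign = (−1)^15 = -1.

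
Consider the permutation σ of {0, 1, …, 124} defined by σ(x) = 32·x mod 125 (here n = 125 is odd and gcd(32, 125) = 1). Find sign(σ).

Start at x=1: 1 → 32 → 24 → 18 → 76 → 57 → 74 → … (one orbit).
Cycle type of π: 20×5 + 4×6 + 1; total 12 cycles.
n − c = 125 − 12 = 113; sign = (−1)^113 = -1.
(32|125)_J = -1 (Zolotarev's lemma cross-check).

-1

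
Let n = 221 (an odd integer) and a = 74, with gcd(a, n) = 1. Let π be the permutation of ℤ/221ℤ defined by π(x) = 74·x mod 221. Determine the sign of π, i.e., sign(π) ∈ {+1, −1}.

-1

Orbit of 118 under x↦74x: [118, 113, 185, 209, 217, 146, 196]… (length divides ord_221(74)).
The orbit structure of x ↦ 74x mod 221: 10 orbits of sizes [48, 48, 48, 48, 16, 3, 3, 3, 3, 1].
n − c = 221 − 10 = 211; sign = (−1)^211 = -1.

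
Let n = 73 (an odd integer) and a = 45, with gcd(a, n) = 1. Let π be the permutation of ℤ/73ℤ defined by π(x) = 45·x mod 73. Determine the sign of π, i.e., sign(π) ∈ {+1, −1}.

-1

Orbit of 55 under x↦45x: [55, 66, 50, 60, 72, 28, 19]… (length divides ord_73(45)).
π_45 has 2 disjoint cycles with lengths [72, 1] on {0,…,72}.
sign(π) = (−1)^{n − #cycles} = (−1)^{73−2} = (−1)^71 = -1.
Zolotarev: (45|73) = -1, matching the cycle-count sign.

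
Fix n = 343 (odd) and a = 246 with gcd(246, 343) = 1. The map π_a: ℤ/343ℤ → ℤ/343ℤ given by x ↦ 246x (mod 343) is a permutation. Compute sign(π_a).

Orbit of 246 under x↦246x: [246, 148, 50, 295, 197, 99, 1]… (length divides ord_343(246)).
Cycle type of π: 7×42 + 1×49; total 91 cycles.
91 cycles on 343: each ℓ→(−1)^(ℓ−1), product (−1)^252 = +1.
(246|343)_J = +1 (Zolotarev's lemma cross-check).

+1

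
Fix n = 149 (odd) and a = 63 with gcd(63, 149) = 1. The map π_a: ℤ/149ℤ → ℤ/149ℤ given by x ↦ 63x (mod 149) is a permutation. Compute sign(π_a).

Orbit of 17 under x↦63x: [17, 28, 125, 127, 104, 145, 46]… (length divides ord_149(63)).
The orbit structure of x ↦ 63x mod 149: 5 orbits of sizes [37, 37, 37, 37, 1].
With 5 cycles on 149 points, sign = (−1)^{149−5} = +1.

+1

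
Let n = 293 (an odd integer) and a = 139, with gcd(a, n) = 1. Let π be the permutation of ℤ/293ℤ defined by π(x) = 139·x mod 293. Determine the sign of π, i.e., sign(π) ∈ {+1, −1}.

Orbit of 135 under x↦139x: [135, 13, 49, 72, 46, 241, 97]… (length divides ord_293(139)).
π_139 has 2 disjoint cycles with lengths [292, 1] on {0,…,292}.
n − c = 293 − 2 = 291; sign = (−1)^291 = -1.
The Jacobi symbol (139|293) = -1 (Zolotarev) agrees.

-1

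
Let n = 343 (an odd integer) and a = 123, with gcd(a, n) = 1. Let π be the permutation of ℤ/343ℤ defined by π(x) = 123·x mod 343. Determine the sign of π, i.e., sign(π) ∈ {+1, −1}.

Orbit of 226 under x↦123x: [226, 15, 130, 212, 8, 298, 296]… (length divides ord_343(123)).
Cycle type of π: 147×2 + 21×2 + 3×2 + 1; total 7 cycles.
7 cycles on 343: each ℓ→(−1)^(ℓ−1), product (−1)^336 = +1.
Check: (123/343) = +1 by Zolotarev.

+1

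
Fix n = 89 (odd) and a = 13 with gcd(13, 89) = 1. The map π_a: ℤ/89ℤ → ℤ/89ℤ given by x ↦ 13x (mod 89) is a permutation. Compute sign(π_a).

-1

Start at x=10: 10 → 41 → 88 → 76 → 9 → 28 → 8 → … (one orbit).
π_13 has 2 disjoint cycles with lengths [88, 1] on {0,…,88}.
2 cycles on 89: each ℓ→(−1)^(ℓ−1), product (−1)^87 = -1.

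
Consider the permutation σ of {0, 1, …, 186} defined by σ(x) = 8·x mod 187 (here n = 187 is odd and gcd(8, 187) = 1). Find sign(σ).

Orbit of 178 under x↦8x: [178, 115, 172, 67, 162, 174, 83]… (length divides ord_187(8)).
π_8 has 8 disjoint cycles with lengths [40, 40, 40, 40, 10, 8, 8, 1] on {0,…,186}.
8 cycles on 187: each ℓ→(−1)^(ℓ−1), product (−1)^179 = -1.
Zolotarev: (8|187) = -1, matching the cycle-count sign.

-1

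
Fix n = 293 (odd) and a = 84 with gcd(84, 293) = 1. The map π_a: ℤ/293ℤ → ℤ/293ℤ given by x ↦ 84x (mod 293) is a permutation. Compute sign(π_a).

Trace 90: π^k(90) = [90, 235, 109, 73, 272, 287, 82] for k=0..6.
5 cycles of lengths [73, 73, 73, 73, 1].
293 − 5 = 288 transpositions; sign(π) = (−1)^288 = +1.

+1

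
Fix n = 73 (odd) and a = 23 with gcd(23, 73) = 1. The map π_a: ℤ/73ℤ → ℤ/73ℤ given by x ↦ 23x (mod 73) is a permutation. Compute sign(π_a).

+1

Start at x=36: 36 → 25 → 64 → 12 → 57 → 70 → 4 → … (one orbit).
Decompose π into cycles: lengths [36, 36, 1] (3 cycles, including the fixed point 0).
sign(π) = (−1)^{n − #cycles} = (−1)^{73−3} = (−1)^70 = +1.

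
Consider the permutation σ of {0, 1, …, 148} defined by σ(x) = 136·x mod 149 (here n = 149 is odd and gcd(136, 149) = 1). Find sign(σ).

Orbit of 69 under x↦136x: [69, 146, 39, 89, 35, 141, 104]… (length divides ord_149(136)).
The orbit structure of x ↦ 136x mod 149: 2 orbits of sizes [148, 1].
Σ(ℓ_i−1) = 149−2 = 147; sign = (−1)^147 = -1.

-1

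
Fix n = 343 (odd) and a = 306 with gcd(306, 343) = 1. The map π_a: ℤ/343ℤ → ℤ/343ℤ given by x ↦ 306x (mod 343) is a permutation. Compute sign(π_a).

-1

Trace 201: π^k(201) = [201, 109, 83, 16, 94, 295, 61] for k=0..6.
Cycle lengths of π_306 on ℤ/343ℤ: [294, 42, 6, 1]; 4 cycles in total.
4 cycles on 343: each ℓ→(−1)^(ℓ−1), product (−1)^339 = -1.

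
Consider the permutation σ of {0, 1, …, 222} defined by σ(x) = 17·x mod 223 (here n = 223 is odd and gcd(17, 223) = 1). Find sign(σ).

Orbit of 49 under x↦17x: [49, 164, 112, 120, 33, 115, 171]… (length divides ord_223(17)).
Cycle lengths of π_17 on ℤ/223ℤ: [37, 37, 37, 37, 37, 37, 1]; 7 cycles in total.
Σ(ℓ_i−1) = 223−7 = 216; sign = (−1)^216 = +1.

+1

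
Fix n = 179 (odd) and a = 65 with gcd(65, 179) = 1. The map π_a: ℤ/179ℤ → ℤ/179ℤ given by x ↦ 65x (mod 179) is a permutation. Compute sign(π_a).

Orbit of 145 under x↦65x: [145, 117, 87, 106, 88, 171, 17]… (length divides ord_179(65)).
The orbit structure of x ↦ 65x mod 179: 3 orbits of sizes [89, 89, 1].
n − c = 179 − 3 = 176; sign = (−1)^176 = +1.

+1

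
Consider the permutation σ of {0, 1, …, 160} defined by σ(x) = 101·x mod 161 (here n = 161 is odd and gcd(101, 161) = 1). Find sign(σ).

Orbit of 131 under x↦101x: [131, 29, 31, 72, 27, 151, 117]… (length divides ord_161(101)).
The orbit structure of x ↦ 101x mod 161: 6 orbits of sizes [66, 66, 11, 11, 6, 1].
Σ(ℓ_i−1) = 161−6 = 155; sign = (−1)^155 = -1.
Check: (101/161) = -1 by Zolotarev.

-1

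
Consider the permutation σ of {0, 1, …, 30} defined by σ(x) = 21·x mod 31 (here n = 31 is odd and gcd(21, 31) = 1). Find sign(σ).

-1

Start at x=6: 6 → 2 → 11 → 14 → 15 → 5 → 12 → … (one orbit).
Cycle type of π: 30 + 1; total 2 cycles.
n − c = 31 − 2 = 29; sign = (−1)^29 = -1.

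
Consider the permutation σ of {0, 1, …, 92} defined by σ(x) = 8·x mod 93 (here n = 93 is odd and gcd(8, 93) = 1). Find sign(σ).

Orbit of 16 under x↦8x: [16, 35, 1, 8, 64, 47, 4]… (length divides ord_93(8)).
14 cycles of lengths [10, 10, 10, 10, 10, 10, 5, 5, 5, 5, 5, 5, 2, 1].
93 − 14 = 79 transpositions; sign(π) = (−1)^79 = -1.

-1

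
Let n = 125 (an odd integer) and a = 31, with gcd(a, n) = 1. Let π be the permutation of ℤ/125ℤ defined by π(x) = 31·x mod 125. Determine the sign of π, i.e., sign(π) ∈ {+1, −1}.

Orbit of 91 under x↦31x: [91, 71, 76, 106, 36, 116, 96]… (length divides ord_125(31)).
Decompose π into cycles: lengths [25, 25, 25, 25, 5, 5, 5, 5, 1, 1, 1, 1, 1] (13 cycles, including the fixed point 0).
With 13 cycles on 125 points, sign = (−1)^{125−13} = +1.

+1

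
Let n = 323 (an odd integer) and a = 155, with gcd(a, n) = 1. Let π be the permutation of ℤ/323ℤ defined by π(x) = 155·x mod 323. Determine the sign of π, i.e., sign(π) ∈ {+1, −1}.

Trace 310: π^k(310) = [310, 246, 16, 219, 30, 128, 137] for k=0..6.
8 cycles of lengths [72, 72, 72, 72, 18, 8, 8, 1].
Σ(ℓ_i−1) = 323−8 = 315; sign = (−1)^315 = -1.
Check: (155/323) = -1 by Zolotarev.

-1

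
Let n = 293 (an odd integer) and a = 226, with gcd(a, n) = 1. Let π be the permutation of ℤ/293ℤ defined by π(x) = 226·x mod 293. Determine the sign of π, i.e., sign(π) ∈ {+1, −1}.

Start at x=268: 268 → 210 → 287 → 109 → 22 → 284 → 17 → … (one orbit).
Cycle lengths of π_226 on ℤ/293ℤ: [73, 73, 73, 73, 1]; 5 cycles in total.
n − c = 293 − 5 = 288; sign = (−1)^288 = +1.

+1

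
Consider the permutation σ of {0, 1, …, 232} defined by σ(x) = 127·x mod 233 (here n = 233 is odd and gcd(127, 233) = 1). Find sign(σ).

Orbit of 201 under x↦127x: [201, 130, 200, 3, 148, 156, 7]… (length divides ord_233(127)).
The orbit structure of x ↦ 127x mod 233: 2 orbits of sizes [232, 1].
233 − 2 = 231 transpositions; sign(π) = (−1)^231 = -1.
Zolotarev: (127|233) = -1, matching the cycle-count sign.

-1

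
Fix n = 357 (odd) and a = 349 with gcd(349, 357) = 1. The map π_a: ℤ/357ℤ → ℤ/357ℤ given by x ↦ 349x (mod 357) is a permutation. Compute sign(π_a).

Orbit of 349 under x↦349x: [349, 64, 202, 169, 76, 106, 223]… (length divides ord_357(349)).
Cycle type of π: 8×42 + 2×9 + 1×3; total 54 cycles.
54 cycles on 357: each ℓ→(−1)^(ℓ−1), product (−1)^303 = -1.

-1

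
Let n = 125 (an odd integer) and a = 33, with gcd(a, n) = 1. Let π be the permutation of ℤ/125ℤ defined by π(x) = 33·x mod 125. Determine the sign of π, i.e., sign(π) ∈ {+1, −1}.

-1

Trace 44: π^k(44) = [44, 77, 41, 103, 24, 42, 11] for k=0..6.
Decompose π into cycles: lengths [100, 20, 4, 1] (4 cycles, including the fixed point 0).
Σ(ℓ_i−1) = 125−4 = 121; sign = (−1)^121 = -1.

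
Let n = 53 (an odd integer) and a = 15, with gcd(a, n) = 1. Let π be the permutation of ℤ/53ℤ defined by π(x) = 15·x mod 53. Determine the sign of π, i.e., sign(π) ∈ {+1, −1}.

+1

Start at x=10: 10 → 44 → 24 → 42 → 47 → 16 → 28 → … (one orbit).
The orbit structure of x ↦ 15x mod 53: 5 orbits of sizes [13, 13, 13, 13, 1].
With 5 cycles on 53 points, sign = (−1)^{53−5} = +1.
Via Zolotarev, sign(π_{15}) = (15|53) = +1.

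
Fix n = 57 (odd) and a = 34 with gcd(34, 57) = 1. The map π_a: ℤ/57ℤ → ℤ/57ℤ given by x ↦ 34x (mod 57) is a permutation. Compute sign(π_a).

-1

Trace 10: π^k(10) = [10, 55, 46, 25, 52, 1, 34] for k=0..6.
Cycle lengths of π_34 on ℤ/57ℤ: [18, 18, 18, 1, 1, 1]; 6 cycles in total.
n − c = 57 − 6 = 51; sign = (−1)^51 = -1.
Zolotarev: (34|57) = -1, matching the cycle-count sign.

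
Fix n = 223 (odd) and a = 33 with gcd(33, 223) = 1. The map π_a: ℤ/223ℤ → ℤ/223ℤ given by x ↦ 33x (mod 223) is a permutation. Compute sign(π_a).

Trace 60: π^k(60) = [60, 196, 1, 33, 197, 34, 7] for k=0..6.
Cycle lengths of π_33 on ℤ/223ℤ: [37, 37, 37, 37, 37, 37, 1]; 7 cycles in total.
223 − 7 = 216 transpositions; sign(π) = (−1)^216 = +1.
The Jacobi symbol (33|223) = +1 (Zolotarev) agrees.

+1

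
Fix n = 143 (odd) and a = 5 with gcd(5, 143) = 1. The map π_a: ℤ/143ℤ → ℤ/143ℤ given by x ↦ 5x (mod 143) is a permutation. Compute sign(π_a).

Trace 1: π^k(1) = [1, 5, 25, 125, 53, 122, 38] for k=0..6.
π_5 has 12 disjoint cycles with lengths [20, 20, 20, 20, 20, 20, 5, 5, 4, 4, 4, 1] on {0,…,142}.
143 − 12 = 131 transpositions; sign(π) = (−1)^131 = -1.
Via Zolotarev, sign(π_{5}) = (5|143) = -1.

-1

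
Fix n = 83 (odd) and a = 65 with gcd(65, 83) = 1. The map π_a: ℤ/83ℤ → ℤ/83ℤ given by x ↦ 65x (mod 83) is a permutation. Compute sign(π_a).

+1

Start at x=27: 27 → 12 → 33 → 70 → 68 → 21 → 37 → … (one orbit).
Cycle lengths of π_65 on ℤ/83ℤ: [41, 41, 1]; 3 cycles in total.
83 − 3 = 80 transpositions; sign(π) = (−1)^80 = +1.
Zolotarev: (65|83) = +1, matching the cycle-count sign.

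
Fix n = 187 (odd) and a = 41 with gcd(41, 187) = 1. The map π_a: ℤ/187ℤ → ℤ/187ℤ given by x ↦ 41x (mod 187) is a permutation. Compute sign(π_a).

+1

Trace 81: π^k(81) = [81, 142, 25, 90, 137, 7, 100] for k=0..6.
The orbit structure of x ↦ 41x mod 187: 5 orbits of sizes [80, 80, 16, 10, 1].
187 − 5 = 182 transpositions; sign(π) = (−1)^182 = +1.
Check: (41/187) = +1 by Zolotarev.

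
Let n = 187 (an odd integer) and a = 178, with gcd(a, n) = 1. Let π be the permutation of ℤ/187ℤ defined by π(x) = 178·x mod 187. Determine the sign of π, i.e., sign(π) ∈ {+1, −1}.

Orbit of 83 under x↦178x: [83, 1, 178, 81, 19, 16, 43]… (length divides ord_187(178)).
Cycle lengths of π_178 on ℤ/187ℤ: [40, 40, 40, 40, 10, 8, 8, 1]; 8 cycles in total.
sign(π) = (−1)^{n − #cycles} = (−1)^{187−8} = (−1)^179 = -1.
The Jacobi symbol (178|187) = -1 (Zolotarev) agrees.

-1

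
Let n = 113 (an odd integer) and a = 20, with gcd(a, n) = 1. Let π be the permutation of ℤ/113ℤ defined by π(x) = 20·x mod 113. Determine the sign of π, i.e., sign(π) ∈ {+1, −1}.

-1

Orbit of 64 under x↦20x: [64, 37, 62, 110, 53, 43, 69]… (length divides ord_113(20)).
π_20 has 2 disjoint cycles with lengths [112, 1] on {0,…,112}.
113 − 2 = 111 transpositions; sign(π) = (−1)^111 = -1.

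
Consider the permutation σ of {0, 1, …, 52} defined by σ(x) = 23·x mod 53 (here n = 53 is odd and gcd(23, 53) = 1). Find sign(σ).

Trace 23: π^k(23) = [23, 52, 30, 1] for k=0..3.
Decompose π into cycles: lengths [4, 4, 4, 4, 4, 4, 4, 4, 4, 4, 4, 4, 4, 1] (14 cycles, including the fixed point 0).
n − c = 53 − 14 = 39; sign = (−1)^39 = -1.
Zolotarev: (23|53) = -1, matching the cycle-count sign.

-1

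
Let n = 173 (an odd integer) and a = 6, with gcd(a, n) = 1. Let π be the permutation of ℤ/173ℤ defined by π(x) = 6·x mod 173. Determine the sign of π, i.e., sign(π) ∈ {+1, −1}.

Orbit of 158 under x↦6x: [158, 83, 152, 47, 109, 135, 118]… (length divides ord_173(6)).
π_6 has 5 disjoint cycles with lengths [43, 43, 43, 43, 1] on {0,…,172}.
n − c = 173 − 5 = 168; sign = (−1)^168 = +1.

+1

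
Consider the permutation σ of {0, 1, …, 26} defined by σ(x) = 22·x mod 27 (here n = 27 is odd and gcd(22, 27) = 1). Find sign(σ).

Trace 10: π^k(10) = [10, 4, 7, 19, 13, 16, 1] for k=0..6.
Cycle lengths of π_22 on ℤ/27ℤ: [9, 9, 3, 3, 1, 1, 1]; 7 cycles in total.
sign(π) = (−1)^{n − #cycles} = (−1)^{27−7} = (−1)^20 = +1.
Check: (22/27) = +1 by Zolotarev.

+1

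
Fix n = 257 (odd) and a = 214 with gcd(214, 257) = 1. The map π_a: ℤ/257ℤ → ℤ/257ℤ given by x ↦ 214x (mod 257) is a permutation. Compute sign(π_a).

Start at x=245: 245 → 2 → 171 → 100 → 69 → 117 → 109 → … (one orbit).
π_214 has 2 disjoint cycles with lengths [256, 1] on {0,…,256}.
With 2 cycles on 257 points, sign = (−1)^{257−2} = -1.

-1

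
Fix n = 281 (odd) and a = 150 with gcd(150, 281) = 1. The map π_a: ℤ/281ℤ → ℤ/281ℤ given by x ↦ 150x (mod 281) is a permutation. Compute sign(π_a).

-1

Trace 248: π^k(248) = [248, 108, 183, 193, 7, 207, 140] for k=0..6.
Cycle type of π: 280 + 1; total 2 cycles.
Σ(ℓ_i−1) = 281−2 = 279; sign = (−1)^279 = -1.
Check: (150/281) = -1 by Zolotarev.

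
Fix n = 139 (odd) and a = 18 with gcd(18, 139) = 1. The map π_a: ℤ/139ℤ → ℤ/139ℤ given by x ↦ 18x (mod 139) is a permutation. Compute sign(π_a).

-1

Orbit of 114 under x↦18x: [114, 106, 101, 11, 59, 89, 73]… (length divides ord_139(18)).
Cycle type of π: 138 + 1; total 2 cycles.
Σ(ℓ_i−1) = 139−2 = 137; sign = (−1)^137 = -1.
Zolotarev: (18|139) = -1, matching the cycle-count sign.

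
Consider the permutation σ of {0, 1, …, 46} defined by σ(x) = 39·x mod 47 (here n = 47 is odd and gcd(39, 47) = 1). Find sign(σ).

Orbit of 7 under x↦39x: [7, 38, 25, 35, 2, 31, 34]… (length divides ord_47(39)).
2 cycles of lengths [46, 1].
47 − 2 = 45 transpositions; sign(π) = (−1)^45 = -1.
Check: (39/47) = -1 by Zolotarev.

-1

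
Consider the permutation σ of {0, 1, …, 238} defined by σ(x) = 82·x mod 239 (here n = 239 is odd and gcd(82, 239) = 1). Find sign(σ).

-1

Trace 60: π^k(60) = [60, 140, 8, 178, 17, 199, 66] for k=0..6.
Decompose π into cycles: lengths [238, 1] (2 cycles, including the fixed point 0).
With 2 cycles on 239 points, sign = (−1)^{239−2} = -1.
Check: (82/239) = -1 by Zolotarev.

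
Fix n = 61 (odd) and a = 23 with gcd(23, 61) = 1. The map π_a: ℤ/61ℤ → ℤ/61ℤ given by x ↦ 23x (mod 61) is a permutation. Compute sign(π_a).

Orbit of 50 under x↦23x: [50, 52, 37, 58, 53, 60, 38]… (length divides ord_61(23)).
Cycle type of π: 20×3 + 1; total 4 cycles.
sign(π) = (−1)^{n − #cycles} = (−1)^{61−4} = (−1)^57 = -1.

-1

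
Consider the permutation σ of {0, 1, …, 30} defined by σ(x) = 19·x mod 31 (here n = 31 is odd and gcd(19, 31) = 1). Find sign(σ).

Trace 16: π^k(16) = [16, 25, 10, 4, 14, 18, 1] for k=0..6.
3 cycles of lengths [15, 15, 1].
sign(π) = (−1)^{n − #cycles} = (−1)^{31−3} = (−1)^28 = +1.

+1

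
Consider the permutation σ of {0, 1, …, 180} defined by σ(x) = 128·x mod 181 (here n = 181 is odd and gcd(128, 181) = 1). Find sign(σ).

Start at x=54: 54 → 34 → 8 → 119 → 28 → 145 → 98 → … (one orbit).
The orbit structure of x ↦ 128x mod 181: 2 orbits of sizes [180, 1].
2 cycles on 181: each ℓ→(−1)^(ℓ−1), product (−1)^179 = -1.
Zolotarev: (128|181) = -1, matching the cycle-count sign.

-1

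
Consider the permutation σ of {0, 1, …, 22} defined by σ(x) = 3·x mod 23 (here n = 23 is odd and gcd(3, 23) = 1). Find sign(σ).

+1

Start at x=13: 13 → 16 → 2 → 6 → 18 → 8 → 1 → … (one orbit).
Cycle lengths of π_3 on ℤ/23ℤ: [11, 11, 1]; 3 cycles in total.
3 cycles on 23: each ℓ→(−1)^(ℓ−1), product (−1)^20 = +1.
Check: (3/23) = +1 by Zolotarev.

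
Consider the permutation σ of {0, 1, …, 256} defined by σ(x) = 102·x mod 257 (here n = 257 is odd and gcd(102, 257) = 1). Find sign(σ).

-1

Start at x=181: 181 → 215 → 85 → 189 → 3 → 49 → 115 → … (one orbit).
Cycle lengths of π_102 on ℤ/257ℤ: [256, 1]; 2 cycles in total.
2 cycles on 257: each ℓ→(−1)^(ℓ−1), product (−1)^255 = -1.
The Jacobi symbol (102|257) = -1 (Zolotarev) agrees.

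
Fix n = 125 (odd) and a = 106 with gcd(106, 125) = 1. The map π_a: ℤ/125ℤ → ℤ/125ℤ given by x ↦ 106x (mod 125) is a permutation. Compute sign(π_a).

+1

Trace 21: π^k(21) = [21, 101, 81, 86, 116, 46, 1] for k=0..6.
Cycle lengths of π_106 on ℤ/125ℤ: [25, 25, 25, 25, 5, 5, 5, 5, 1, 1, 1, 1, 1]; 13 cycles in total.
With 13 cycles on 125 points, sign = (−1)^{125−13} = +1.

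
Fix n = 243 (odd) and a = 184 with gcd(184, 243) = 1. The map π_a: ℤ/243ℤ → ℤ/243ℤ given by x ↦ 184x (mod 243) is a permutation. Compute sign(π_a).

+1

Trace 13: π^k(13) = [13, 205, 55, 157, 214, 10, 139] for k=0..6.
Cycle type of π: 81×2 + 27×2 + 9×2 + 3×2 + 1×3; total 11 cycles.
With 11 cycles on 243 points, sign = (−1)^{243−11} = +1.
(184|243)_J = +1 (Zolotarev's lemma cross-check).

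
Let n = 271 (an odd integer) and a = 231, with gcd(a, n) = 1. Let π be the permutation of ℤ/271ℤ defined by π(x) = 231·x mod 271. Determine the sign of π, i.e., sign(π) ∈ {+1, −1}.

-1

Trace 120: π^k(120) = [120, 78, 132, 140, 91, 154, 73] for k=0..6.
Cycle lengths of π_231 on ℤ/271ℤ: [270, 1]; 2 cycles in total.
n − c = 271 − 2 = 269; sign = (−1)^269 = -1.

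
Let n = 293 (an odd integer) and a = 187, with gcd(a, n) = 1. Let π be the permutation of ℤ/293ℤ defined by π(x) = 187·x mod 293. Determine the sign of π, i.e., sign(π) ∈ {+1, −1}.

-1

Orbit of 163 under x↦187x: [163, 9, 218, 39, 261, 169, 252]… (length divides ord_293(187)).
Cycle lengths of π_187 on ℤ/293ℤ: [292, 1]; 2 cycles in total.
With 2 cycles on 293 points, sign = (−1)^{293−2} = -1.
Via Zolotarev, sign(π_{187}) = (187|293) = -1.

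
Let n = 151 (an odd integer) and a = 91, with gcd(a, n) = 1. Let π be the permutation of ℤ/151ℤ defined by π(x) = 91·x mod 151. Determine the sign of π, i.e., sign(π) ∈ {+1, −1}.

+1

Start at x=20: 20 → 8 → 124 → 110 → 44 → 78 → 1 → … (one orbit).
Cycle type of π: 25×6 + 1; total 7 cycles.
Σ(ℓ_i−1) = 151−7 = 144; sign = (−1)^144 = +1.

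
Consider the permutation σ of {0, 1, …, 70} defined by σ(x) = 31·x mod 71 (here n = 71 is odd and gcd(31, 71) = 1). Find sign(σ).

-1

Trace 12: π^k(12) = [12, 17, 30, 7, 4, 53, 10] for k=0..6.
2 cycles of lengths [70, 1].
sign(π) = (−1)^{n − #cycles} = (−1)^{71−2} = (−1)^69 = -1.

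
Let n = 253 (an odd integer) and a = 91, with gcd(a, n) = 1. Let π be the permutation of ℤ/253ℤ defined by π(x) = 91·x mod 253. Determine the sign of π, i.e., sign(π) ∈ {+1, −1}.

-1

Start at x=45: 45 → 47 → 229 → 93 → 114 → 1 → 91 → … (one orbit).
The orbit structure of x ↦ 91x mod 253: 36 orbits of sizes [10, 10, 10, 10, 10, 10, 10, 10, 10, 10, 10, 10, 10, 10, 10, 10, 10, 10, 10, 10, 10, 10, 5, 5, 2, 2, 2, 2, 2, 2, 2, 2, 2, 2, 2, 1].
253 − 36 = 217 transpositions; sign(π) = (−1)^217 = -1.
Zolotarev: (91|253) = -1, matching the cycle-count sign.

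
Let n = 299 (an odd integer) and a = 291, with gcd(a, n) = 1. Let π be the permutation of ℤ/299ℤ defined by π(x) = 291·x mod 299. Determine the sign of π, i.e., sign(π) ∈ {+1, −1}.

Trace 64: π^k(64) = [64, 86, 209, 122, 220, 34, 27] for k=0..6.
Decompose π into cycles: lengths [44, 44, 44, 44, 44, 44, 22, 4, 4, 4, 1] (11 cycles, including the fixed point 0).
299 − 11 = 288 transpositions; sign(π) = (−1)^288 = +1.
Zolotarev: (291|299) = +1, matching the cycle-count sign.

+1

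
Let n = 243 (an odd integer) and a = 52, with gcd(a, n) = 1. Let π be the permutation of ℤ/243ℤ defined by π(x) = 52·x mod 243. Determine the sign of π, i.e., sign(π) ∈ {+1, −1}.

Start at x=10: 10 → 34 → 67 → 82 → 133 → 112 → 235 → … (one orbit).
The orbit structure of x ↦ 52x mod 243: 11 orbits of sizes [81, 81, 27, 27, 9, 9, 3, 3, 1, 1, 1].
sign(π) = (−1)^{n − #cycles} = (−1)^{243−11} = (−1)^232 = +1.

+1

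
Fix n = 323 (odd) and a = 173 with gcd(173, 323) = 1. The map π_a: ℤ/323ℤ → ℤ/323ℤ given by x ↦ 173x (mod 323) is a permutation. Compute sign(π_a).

Trace 25: π^k(25) = [25, 126, 157, 29, 172, 40, 137] for k=0..6.
Decompose π into cycles: lengths [144, 144, 18, 16, 1] (5 cycles, including the fixed point 0).
sign(π) = (−1)^{n − #cycles} = (−1)^{323−5} = (−1)^318 = +1.

+1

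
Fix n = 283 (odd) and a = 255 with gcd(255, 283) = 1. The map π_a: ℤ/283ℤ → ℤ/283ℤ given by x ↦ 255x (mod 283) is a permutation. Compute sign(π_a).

Orbit of 146 under x↦255x: [146, 157, 132, 266, 193, 256, 190]… (length divides ord_283(255)).
The orbit structure of x ↦ 255x mod 283: 2 orbits of sizes [282, 1].
283 − 2 = 281 transpositions; sign(π) = (−1)^281 = -1.

-1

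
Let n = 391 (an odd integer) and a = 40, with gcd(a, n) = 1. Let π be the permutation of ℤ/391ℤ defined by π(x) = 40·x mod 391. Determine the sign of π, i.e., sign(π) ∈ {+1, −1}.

Start at x=324: 324 → 57 → 325 → 97 → 361 → 364 → 93 → … (one orbit).
The orbit structure of x ↦ 40x mod 391: 5 orbits of sizes [176, 176, 22, 16, 1].
With 5 cycles on 391 points, sign = (−1)^{391−5} = +1.
(40|391)_J = +1 (Zolotarev's lemma cross-check).

+1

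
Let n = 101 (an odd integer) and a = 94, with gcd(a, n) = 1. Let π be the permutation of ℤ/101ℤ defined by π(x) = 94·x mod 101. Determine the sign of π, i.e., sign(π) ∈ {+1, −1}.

Orbit of 97 under x↦94x: [97, 28, 6, 59, 92, 63, 64]… (length divides ord_101(94)).
π_94 has 2 disjoint cycles with lengths [100, 1] on {0,…,100}.
101 − 2 = 99 transpositions; sign(π) = (−1)^99 = -1.
Zolotarev: (94|101) = -1, matching the cycle-count sign.

-1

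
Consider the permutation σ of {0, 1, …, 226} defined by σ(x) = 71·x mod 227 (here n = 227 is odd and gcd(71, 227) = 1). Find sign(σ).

+1

Start at x=30: 30 → 87 → 48 → 3 → 213 → 141 → 23 → … (one orbit).
Cycle lengths of π_71 on ℤ/227ℤ: [113, 113, 1]; 3 cycles in total.
Σ(ℓ_i−1) = 227−3 = 224; sign = (−1)^224 = +1.
Via Zolotarev, sign(π_{71}) = (71|227) = +1.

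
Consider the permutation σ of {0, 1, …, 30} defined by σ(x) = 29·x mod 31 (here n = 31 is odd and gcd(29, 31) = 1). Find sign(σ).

-1

Start at x=27: 27 → 8 → 15 → 1 → 29 → 4 → 23 → … (one orbit).
Decompose π into cycles: lengths [10, 10, 10, 1] (4 cycles, including the fixed point 0).
sign(π) = (−1)^{n − #cycles} = (−1)^{31−4} = (−1)^27 = -1.
The Jacobi symbol (29|31) = -1 (Zolotarev) agrees.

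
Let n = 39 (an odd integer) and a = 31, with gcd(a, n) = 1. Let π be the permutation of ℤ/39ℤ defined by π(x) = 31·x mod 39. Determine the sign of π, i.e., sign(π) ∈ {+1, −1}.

-1

Start at x=31: 31 → 25 → 34 → 1 → 31 (one orbit).
12 cycles of lengths [4, 4, 4, 4, 4, 4, 4, 4, 4, 1, 1, 1].
n − c = 39 − 12 = 27; sign = (−1)^27 = -1.
Check: (31/39) = -1 by Zolotarev.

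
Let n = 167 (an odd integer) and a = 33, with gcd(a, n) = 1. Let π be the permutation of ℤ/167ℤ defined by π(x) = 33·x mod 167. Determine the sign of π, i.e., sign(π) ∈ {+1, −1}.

Orbit of 7 under x↦33x: [7, 64, 108, 57, 44, 116, 154]… (length divides ord_167(33)).
Decompose π into cycles: lengths [83, 83, 1] (3 cycles, including the fixed point 0).
3 cycles on 167: each ℓ→(−1)^(ℓ−1), product (−1)^164 = +1.

+1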